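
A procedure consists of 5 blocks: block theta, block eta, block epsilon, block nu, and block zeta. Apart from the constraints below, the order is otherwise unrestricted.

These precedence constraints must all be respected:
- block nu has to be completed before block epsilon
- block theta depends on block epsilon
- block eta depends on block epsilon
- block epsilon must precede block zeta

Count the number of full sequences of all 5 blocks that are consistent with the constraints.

Only block nu has no prerequisites, so it must go first.
Counting all ways to extend the partial order to a total order gives 6.

6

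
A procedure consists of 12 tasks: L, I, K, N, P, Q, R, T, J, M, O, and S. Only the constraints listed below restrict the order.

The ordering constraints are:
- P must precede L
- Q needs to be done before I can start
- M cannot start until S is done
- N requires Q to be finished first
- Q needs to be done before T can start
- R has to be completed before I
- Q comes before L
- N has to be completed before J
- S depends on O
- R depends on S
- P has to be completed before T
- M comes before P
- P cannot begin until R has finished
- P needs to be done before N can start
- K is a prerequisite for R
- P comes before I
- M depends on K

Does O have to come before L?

Tracing the constraints gives a chain: O → S → M → P → L.
So O must precede L in any valid ordering.

Yes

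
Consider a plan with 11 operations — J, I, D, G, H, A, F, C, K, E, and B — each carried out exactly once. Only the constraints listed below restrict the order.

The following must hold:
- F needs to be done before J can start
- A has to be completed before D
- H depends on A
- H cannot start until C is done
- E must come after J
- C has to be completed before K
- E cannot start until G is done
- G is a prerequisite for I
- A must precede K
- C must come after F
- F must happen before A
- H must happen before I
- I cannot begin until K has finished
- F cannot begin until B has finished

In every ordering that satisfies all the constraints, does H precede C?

No

There is a chain C → H, which puts C before H.
So H never precedes C.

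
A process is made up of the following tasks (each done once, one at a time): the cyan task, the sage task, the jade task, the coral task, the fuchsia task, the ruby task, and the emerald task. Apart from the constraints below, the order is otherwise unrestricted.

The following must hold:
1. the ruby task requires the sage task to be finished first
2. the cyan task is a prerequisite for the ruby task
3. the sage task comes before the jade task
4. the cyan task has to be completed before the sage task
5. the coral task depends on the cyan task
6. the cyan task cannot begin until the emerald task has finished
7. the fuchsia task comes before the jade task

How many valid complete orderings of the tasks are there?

The tasks with no prerequisites are the fuchsia task, the emerald task; any of them can be placed first.
Counting all ways to extend the partial order to a total order gives 41.

41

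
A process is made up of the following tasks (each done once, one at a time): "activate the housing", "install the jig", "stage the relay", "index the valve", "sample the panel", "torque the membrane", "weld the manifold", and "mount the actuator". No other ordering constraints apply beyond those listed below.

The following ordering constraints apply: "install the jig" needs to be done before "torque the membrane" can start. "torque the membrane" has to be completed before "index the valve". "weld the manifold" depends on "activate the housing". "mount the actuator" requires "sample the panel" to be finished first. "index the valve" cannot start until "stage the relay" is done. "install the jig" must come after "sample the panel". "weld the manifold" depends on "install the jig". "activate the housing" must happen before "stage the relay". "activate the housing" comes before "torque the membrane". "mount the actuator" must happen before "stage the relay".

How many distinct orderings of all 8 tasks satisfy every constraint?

94

2 tasks have no prerequisites ("activate the housing", "sample the panel"), so any of them could come first.
Enumerating by repeatedly choosing an available task (one whose prerequisites are all placed) gives 94 distinct complete orderings.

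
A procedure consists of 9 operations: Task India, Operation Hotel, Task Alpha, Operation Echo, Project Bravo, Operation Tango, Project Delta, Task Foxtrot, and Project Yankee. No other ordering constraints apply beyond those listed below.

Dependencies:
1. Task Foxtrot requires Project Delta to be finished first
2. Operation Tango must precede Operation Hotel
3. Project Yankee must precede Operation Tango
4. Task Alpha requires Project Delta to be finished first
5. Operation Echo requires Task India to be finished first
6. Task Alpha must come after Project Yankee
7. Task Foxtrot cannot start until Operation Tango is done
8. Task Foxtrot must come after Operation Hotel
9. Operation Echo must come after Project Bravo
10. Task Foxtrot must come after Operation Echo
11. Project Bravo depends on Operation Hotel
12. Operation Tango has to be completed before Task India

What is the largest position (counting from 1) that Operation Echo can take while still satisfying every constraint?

8

Following the constraints forward from Operation Echo, its only required successor is Task Foxtrot.
So at least 1 operation follows Operation Echo, putting Operation Echo no later than position 8. That position is achievable by scheduling everything else first.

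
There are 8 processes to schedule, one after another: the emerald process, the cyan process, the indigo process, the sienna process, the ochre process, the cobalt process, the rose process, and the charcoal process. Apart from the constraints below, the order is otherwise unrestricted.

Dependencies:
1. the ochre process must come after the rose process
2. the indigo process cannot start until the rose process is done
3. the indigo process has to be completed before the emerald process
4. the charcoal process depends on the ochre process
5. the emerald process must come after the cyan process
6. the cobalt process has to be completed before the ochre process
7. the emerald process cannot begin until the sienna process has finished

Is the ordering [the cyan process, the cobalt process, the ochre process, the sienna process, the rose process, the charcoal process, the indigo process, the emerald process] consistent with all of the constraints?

No

The sequence places the ochre process ahead of the rose process.
But one of the constraints requires the rose process before the ochre process, so this ordering violates it.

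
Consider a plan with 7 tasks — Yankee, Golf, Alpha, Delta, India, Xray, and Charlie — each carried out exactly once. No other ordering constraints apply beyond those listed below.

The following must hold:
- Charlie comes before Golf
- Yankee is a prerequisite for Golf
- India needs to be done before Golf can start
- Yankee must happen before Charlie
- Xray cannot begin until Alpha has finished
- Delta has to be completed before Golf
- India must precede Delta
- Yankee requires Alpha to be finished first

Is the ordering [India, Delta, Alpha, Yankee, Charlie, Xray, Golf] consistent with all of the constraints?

Yes

Going through the constraints one by one, each required predecessor appears earlier in the sequence than its dependent — e.g. India (position 1) is before Golf (position 7), as required.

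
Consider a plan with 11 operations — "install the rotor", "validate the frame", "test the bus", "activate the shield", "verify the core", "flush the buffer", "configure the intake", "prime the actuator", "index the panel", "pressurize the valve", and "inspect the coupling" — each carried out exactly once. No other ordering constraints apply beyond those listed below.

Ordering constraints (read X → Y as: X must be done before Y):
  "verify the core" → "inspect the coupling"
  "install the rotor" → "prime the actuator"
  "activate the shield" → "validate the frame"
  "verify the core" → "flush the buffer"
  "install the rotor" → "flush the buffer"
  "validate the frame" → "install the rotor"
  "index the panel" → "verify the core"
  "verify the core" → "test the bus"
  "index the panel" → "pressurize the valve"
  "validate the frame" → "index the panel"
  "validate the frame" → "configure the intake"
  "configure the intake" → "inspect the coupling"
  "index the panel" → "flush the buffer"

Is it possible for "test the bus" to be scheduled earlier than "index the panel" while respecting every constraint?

Following "index the panel" → "verify the core" → "test the bus", "index the panel" must precede "test the bus" in every valid ordering.
Hence "test the bus" can never be scheduled before "index the panel".

No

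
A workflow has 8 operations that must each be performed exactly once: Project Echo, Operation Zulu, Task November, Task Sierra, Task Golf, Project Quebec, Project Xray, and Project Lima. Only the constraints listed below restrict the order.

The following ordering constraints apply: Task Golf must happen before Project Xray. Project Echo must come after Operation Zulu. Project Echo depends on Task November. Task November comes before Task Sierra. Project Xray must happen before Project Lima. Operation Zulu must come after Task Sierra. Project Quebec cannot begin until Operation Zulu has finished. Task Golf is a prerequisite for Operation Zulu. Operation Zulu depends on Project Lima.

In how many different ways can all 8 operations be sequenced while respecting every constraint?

20

The operations with no prerequisites are Task November, Task Golf; any of them can be placed first.
Counting all ways to extend the partial order to a total order gives 20.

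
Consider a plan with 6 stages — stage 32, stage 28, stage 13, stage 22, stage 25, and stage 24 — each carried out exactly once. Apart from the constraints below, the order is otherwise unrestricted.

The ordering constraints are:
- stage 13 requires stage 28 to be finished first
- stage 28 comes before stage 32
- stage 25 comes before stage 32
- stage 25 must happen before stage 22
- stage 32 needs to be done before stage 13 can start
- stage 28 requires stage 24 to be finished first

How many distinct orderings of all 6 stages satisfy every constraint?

12

2 stages have no prerequisites (stage 25, stage 24), so any of them could come first.
Systematically extending each partial ordering one stage at a time and counting, there are 12 complete orderings.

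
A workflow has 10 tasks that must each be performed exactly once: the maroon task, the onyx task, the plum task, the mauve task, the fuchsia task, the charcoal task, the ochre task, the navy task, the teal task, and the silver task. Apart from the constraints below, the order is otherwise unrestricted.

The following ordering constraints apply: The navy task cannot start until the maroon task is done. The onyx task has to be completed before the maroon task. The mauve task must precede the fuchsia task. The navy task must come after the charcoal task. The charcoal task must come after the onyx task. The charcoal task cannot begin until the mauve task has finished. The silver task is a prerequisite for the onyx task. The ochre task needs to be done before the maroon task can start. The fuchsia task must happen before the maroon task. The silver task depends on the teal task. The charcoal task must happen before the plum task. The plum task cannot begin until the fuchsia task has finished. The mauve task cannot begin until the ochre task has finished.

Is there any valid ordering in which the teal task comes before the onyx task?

Yes

The teal task is actually forced before the onyx task by the constraints, so certainly some valid ordering has the teal task first.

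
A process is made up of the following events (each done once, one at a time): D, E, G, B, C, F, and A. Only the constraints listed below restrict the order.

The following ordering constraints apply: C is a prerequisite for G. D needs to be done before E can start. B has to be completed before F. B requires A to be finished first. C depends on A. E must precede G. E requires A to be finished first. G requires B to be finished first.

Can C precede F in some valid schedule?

The constraints leave C and F unordered relative to each other; nothing requires F earlier.
That means at least one valid schedule has C before F.

Yes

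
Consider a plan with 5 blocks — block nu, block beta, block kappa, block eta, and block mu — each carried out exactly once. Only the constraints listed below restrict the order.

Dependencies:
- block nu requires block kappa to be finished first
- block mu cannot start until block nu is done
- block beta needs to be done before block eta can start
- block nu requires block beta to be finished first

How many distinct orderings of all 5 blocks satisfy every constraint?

The blocks with no prerequisites are block beta, block kappa; any of them can be placed first.
Systematically extending each partial ordering one block at a time and counting, there are 7 complete orderings.

7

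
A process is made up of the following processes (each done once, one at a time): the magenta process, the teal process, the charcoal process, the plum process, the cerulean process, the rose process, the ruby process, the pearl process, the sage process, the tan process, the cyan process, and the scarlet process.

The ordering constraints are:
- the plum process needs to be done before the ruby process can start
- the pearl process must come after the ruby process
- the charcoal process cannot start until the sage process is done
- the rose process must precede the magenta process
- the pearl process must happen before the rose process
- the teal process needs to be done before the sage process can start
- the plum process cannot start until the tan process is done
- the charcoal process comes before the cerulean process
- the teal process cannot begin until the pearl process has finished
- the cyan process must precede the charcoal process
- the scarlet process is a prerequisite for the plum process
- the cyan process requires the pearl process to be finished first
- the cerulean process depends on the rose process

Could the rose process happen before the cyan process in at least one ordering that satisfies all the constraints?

The constraints leave the rose process and the cyan process unordered relative to each other; nothing requires the cyan process earlier.
So a valid ordering placing the rose process earlier than the cyan process exists.

Yes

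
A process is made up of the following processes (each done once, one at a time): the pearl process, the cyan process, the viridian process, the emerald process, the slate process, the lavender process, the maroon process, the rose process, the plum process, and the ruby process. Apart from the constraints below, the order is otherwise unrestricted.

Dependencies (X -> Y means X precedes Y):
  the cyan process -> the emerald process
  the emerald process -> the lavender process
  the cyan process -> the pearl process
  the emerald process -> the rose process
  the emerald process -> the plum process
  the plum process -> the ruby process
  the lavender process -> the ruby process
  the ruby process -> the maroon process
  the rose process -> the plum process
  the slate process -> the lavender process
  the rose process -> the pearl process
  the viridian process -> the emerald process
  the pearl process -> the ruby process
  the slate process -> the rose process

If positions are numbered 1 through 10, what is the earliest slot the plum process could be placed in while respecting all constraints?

6

Every process that must precede the plum process has to come before it. Tracing all chains that end at the plum process, those processes are: the cyan process, the viridian process, the emerald process, the slate process, the rose process — 5 in total.
With 5 mandatory predecessors, the earliest the plum process can sit is position 5+1 = 6, and placing just those 5 first achieves it.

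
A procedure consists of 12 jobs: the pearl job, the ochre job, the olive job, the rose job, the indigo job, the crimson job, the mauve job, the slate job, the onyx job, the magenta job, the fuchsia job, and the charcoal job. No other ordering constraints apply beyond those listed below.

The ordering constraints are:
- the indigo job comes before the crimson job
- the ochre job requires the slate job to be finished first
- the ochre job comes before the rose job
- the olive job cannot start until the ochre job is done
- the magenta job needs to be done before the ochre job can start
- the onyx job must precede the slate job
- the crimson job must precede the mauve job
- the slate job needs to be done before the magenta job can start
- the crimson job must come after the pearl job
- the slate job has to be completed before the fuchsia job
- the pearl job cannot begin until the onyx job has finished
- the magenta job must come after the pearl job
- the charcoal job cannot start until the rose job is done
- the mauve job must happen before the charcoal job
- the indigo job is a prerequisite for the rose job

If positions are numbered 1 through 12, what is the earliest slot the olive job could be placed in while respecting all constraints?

Every job that must precede the olive job has to come before it. Tracing all chains that end at the olive job, those jobs are: the pearl job, the ochre job, the slate job, the onyx job, the magenta job — 5 in total.
So at minimum 5 jobs come before the olive job, putting the olive job no earlier than position 6. That position is achievable by scheduling exactly those predecessors first.

6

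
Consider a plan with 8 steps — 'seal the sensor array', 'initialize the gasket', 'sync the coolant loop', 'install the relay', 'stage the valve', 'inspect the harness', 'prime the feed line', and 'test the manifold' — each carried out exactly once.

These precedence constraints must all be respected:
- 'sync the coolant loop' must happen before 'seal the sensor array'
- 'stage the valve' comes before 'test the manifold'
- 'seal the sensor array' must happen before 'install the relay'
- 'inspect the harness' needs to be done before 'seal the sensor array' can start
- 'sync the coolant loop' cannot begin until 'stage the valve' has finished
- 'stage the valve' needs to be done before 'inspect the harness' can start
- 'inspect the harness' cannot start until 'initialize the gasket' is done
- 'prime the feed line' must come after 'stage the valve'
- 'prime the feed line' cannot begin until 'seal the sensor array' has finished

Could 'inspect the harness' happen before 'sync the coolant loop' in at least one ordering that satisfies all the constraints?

The constraints leave 'inspect the harness' and 'sync the coolant loop' unordered relative to each other; nothing requires 'sync the coolant loop' earlier.
That means at least one valid schedule has 'inspect the harness' before 'sync the coolant loop'.

Yes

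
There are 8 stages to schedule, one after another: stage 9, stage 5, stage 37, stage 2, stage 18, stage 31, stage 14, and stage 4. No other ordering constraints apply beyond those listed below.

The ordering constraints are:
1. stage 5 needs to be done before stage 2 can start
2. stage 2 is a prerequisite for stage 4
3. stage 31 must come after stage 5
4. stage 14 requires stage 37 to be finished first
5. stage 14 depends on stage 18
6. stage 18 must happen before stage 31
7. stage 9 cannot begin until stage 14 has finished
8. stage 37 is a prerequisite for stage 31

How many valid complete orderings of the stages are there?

The stages with no prerequisites are stage 5, stage 37, stage 18; any of them can be placed first.
Enumerating by repeatedly choosing an available stage (one whose prerequisites are all placed) gives 306 distinct complete orderings.

306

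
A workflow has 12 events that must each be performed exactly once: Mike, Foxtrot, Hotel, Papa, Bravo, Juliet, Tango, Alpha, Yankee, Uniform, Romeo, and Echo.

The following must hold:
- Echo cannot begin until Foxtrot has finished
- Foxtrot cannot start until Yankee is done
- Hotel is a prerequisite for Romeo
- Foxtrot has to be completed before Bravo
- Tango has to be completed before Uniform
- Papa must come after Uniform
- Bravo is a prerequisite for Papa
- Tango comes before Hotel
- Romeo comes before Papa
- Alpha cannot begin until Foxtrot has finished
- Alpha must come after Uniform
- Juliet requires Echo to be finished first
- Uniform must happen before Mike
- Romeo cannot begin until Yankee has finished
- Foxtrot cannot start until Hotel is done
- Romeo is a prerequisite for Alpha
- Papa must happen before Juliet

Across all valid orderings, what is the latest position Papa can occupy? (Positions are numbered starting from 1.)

The only event forced after Papa (directly or by a chain) is Juliet.
With 1 mandatory successor out of 12 events total, the latest slot for Papa is 12−1 = 11, and it's reachable by doing all non-successors before Papa.

11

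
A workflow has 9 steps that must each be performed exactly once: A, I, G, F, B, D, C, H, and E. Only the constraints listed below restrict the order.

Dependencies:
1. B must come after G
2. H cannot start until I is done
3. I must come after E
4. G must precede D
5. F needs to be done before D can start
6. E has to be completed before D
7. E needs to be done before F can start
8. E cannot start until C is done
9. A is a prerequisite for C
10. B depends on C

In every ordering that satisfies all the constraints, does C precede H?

Yes

Tracing the constraints gives a chain: C → E → I → H.
Hence C necessarily comes before H.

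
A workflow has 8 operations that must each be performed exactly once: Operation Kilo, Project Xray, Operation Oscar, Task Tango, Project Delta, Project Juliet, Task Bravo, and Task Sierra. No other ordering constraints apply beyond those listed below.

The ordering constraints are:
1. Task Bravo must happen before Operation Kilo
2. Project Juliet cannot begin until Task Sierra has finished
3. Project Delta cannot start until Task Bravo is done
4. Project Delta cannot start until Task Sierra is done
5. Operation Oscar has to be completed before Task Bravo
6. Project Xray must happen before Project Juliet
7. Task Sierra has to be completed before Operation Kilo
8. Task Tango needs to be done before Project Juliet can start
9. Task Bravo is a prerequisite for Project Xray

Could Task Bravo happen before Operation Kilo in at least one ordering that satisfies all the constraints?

Yes

Task Bravo is actually forced before Operation Kilo by the constraints, so certainly some valid ordering has Task Bravo first.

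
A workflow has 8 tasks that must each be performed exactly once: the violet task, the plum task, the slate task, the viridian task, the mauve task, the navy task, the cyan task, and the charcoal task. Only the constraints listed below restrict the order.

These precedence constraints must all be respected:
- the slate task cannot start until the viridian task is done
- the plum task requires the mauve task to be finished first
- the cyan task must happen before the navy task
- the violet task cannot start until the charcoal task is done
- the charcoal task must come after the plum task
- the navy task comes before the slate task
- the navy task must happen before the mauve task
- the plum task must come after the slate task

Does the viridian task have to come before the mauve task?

No

Nothing in the constraints links the viridian task and the mauve task; they are unordered relative to each other.
A valid ordering placing the mauve task before the viridian task exists, so the answer is no.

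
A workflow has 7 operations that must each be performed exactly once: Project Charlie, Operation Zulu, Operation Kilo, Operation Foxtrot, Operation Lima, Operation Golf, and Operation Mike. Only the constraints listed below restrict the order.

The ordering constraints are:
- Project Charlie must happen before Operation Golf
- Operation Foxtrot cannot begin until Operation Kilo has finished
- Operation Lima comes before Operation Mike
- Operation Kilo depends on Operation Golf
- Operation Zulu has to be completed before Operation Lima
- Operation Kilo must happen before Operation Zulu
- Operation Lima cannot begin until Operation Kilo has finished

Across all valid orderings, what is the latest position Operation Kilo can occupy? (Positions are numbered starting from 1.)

Following every chain forward from Operation Kilo, the operations that must come later are Operation Zulu, Operation Foxtrot, Operation Lima, Operation Mike — 4 of them.
With 4 mandatory successors out of 7 operations total, the latest slot for Operation Kilo is 7−4 = 3, and it's reachable by doing all non-successors before Operation Kilo.

3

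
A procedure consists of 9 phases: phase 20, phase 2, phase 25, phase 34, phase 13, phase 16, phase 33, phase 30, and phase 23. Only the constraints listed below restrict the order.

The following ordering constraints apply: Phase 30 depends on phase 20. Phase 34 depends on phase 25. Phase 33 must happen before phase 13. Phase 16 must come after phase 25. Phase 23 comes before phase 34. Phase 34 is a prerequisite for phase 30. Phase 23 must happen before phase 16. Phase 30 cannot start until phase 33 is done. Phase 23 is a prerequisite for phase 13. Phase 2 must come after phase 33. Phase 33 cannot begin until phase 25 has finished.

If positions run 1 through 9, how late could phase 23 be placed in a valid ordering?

Every phase that must follow phase 23 has to come after it. Tracing all chains starting from phase 23, those phases are: phase 34, phase 13, phase 16, phase 30 — 4 in total.
So at least 4 phases follow phase 23, putting phase 23 no later than position 5. That position is achievable by scheduling everything else first.

5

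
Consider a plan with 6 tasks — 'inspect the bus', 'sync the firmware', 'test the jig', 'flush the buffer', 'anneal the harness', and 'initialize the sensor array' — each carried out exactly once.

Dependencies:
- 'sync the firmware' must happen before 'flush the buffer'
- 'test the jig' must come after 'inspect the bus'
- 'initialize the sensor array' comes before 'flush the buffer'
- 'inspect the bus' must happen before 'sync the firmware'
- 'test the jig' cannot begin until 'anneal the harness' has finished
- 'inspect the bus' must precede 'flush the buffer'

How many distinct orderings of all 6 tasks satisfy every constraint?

3 tasks have no prerequisites ('inspect the bus', 'anneal the harness', 'initialize the sensor array'), so any of them could come first.
Enumerating by repeatedly choosing an available task (one whose prerequisites are all placed) gives 40 distinct complete orderings.

40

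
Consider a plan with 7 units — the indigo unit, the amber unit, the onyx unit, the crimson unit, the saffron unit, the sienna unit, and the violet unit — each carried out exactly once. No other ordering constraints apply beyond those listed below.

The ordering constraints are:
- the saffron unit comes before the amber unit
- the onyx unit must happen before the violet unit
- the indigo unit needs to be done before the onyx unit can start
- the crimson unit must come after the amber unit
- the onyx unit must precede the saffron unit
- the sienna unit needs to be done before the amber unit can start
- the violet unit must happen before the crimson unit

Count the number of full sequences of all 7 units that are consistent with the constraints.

14

2 units have no prerequisites (the indigo unit, the sienna unit), so any of them could come first.
Counting all ways to extend the partial order to a total order gives 14.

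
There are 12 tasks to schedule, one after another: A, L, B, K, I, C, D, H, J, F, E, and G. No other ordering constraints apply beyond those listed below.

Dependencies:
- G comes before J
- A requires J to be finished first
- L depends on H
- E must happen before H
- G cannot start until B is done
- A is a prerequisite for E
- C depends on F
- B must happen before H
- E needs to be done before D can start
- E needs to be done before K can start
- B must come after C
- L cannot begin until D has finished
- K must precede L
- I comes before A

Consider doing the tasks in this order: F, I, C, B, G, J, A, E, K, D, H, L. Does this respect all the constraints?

Yes

Going through the constraints one by one, each required predecessor appears earlier in the sequence than its dependent — e.g. B (position 4) is before H (position 11), as required.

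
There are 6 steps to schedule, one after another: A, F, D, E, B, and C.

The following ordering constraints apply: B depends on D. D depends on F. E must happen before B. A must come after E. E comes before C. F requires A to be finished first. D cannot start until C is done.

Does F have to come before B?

There is a constraint chain F → D → B.
That forces F before B in every valid schedule.

Yes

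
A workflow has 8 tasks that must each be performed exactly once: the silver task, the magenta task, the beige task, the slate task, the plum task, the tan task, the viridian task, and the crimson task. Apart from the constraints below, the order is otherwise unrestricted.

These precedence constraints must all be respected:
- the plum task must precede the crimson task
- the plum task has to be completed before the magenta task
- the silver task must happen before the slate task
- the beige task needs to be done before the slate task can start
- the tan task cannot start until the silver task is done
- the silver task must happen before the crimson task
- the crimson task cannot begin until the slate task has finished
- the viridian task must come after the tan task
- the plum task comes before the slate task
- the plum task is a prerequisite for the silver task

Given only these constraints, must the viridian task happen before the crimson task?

No

No chain of constraints connects the viridian task to the crimson task in either direction.
So the viridian task can come before the crimson task or after — it is not forced.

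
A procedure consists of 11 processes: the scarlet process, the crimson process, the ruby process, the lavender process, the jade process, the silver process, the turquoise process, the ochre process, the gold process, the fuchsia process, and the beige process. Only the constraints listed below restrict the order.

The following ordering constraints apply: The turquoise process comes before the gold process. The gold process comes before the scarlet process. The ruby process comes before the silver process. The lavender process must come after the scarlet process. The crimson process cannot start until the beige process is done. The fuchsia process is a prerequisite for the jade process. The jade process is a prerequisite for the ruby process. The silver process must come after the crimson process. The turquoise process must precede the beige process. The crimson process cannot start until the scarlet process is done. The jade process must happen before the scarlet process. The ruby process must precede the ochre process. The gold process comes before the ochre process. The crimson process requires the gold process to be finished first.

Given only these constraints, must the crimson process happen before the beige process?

No

There is a chain the beige process → the crimson process, which puts the beige process before the crimson process.
So the crimson process does not have to come before the beige process — it cannot.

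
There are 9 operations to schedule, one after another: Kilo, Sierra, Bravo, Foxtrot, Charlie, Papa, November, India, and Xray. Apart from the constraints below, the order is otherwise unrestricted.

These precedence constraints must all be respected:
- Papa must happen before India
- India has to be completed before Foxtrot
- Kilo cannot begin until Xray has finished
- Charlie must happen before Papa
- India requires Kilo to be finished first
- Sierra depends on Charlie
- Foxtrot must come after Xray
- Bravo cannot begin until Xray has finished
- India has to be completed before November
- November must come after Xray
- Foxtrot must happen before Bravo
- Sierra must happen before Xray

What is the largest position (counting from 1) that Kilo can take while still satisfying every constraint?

5

Every operation that must follow Kilo has to come after it. Tracing all chains starting from Kilo, those operations are: Bravo, Foxtrot, November, India — 4 in total.
So at least 4 operations follow Kilo, putting Kilo no later than position 5. That position is achievable by scheduling everything else first.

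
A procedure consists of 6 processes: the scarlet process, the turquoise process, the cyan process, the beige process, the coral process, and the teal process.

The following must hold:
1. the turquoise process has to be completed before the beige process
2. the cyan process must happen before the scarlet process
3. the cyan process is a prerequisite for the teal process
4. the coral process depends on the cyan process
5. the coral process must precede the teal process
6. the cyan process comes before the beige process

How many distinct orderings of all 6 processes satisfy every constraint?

42

2 processes have no prerequisites (the turquoise process, the cyan process), so any of them could come first.
Counting all ways to extend the partial order to a total order gives 42.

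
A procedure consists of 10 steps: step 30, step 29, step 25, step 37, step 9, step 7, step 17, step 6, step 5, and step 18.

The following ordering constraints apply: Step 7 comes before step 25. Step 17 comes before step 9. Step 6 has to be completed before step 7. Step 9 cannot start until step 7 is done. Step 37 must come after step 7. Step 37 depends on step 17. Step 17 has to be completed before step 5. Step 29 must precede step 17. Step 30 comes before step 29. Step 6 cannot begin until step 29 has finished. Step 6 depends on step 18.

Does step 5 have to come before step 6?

No

No chain of constraints connects step 5 to step 6 in either direction.
So step 5 can come before step 6 or after — it is not forced.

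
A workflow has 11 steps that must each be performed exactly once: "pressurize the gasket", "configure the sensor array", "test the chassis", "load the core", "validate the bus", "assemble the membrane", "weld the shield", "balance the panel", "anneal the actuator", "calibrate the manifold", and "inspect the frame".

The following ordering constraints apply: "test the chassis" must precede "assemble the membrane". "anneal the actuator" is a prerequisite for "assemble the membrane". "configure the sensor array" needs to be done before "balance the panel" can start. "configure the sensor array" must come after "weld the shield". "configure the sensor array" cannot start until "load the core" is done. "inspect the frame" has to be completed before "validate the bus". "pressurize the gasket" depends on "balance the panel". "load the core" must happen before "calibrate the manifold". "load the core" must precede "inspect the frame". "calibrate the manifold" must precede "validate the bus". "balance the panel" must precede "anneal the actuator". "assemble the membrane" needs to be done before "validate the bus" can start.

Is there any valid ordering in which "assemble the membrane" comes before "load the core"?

The constraints give a chain "load the core" → "configure the sensor array" → "balance the panel" → "anneal the actuator" → "assemble the membrane", which forces "load the core" before "assemble the membrane".
Hence "assemble the membrane" can never be scheduled before "load the core".

No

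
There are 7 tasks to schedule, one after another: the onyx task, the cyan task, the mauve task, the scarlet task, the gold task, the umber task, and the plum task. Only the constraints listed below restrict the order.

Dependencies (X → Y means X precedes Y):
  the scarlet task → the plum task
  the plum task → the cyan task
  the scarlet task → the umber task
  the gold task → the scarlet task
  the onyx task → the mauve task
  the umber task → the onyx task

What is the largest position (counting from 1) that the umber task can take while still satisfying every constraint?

The tasks that are forced after the umber task, directly or by a chain of constraints, are the onyx task, the mauve task. That's 2 tasks.
With 2 mandatory successors out of 7 tasks total, the latest slot for the umber task is 7−2 = 5, and it's reachable by doing all non-successors before the umber task.

5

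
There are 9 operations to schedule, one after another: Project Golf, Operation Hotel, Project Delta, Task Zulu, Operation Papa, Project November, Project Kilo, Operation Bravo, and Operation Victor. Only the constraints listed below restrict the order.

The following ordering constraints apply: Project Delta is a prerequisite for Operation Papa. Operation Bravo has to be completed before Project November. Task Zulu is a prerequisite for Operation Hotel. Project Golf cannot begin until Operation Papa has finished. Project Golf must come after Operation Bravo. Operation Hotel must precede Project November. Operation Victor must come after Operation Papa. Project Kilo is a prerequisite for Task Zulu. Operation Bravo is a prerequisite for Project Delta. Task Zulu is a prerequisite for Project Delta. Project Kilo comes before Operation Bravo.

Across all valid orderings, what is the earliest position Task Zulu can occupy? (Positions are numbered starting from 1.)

2

Working backwards through the constraints from Task Zulu, its only required predecessor is Project Kilo.
So at minimum 1 operation comes before Task Zulu, putting Task Zulu no earlier than position 2. That position is achievable by scheduling exactly that predecessor first.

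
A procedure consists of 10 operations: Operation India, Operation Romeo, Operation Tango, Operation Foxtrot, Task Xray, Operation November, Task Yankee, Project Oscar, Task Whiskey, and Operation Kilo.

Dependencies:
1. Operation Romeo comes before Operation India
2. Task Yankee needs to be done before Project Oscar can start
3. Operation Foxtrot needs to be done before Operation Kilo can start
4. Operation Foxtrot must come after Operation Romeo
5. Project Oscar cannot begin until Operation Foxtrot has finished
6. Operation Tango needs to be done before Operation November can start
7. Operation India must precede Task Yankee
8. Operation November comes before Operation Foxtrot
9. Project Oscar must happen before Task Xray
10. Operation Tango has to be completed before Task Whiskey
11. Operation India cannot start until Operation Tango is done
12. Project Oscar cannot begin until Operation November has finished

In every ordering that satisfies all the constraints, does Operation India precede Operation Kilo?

No chain of constraints connects Operation India to Operation Kilo in either direction.
So Operation India can come before Operation Kilo or after — it is not forced.

No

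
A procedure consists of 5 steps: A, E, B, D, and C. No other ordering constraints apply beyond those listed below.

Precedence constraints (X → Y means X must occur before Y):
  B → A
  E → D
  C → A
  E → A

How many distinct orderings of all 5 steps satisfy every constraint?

18

3 steps have no prerequisites (E, B, C), so any of them could come first.
Counting all ways to extend the partial order to a total order gives 18.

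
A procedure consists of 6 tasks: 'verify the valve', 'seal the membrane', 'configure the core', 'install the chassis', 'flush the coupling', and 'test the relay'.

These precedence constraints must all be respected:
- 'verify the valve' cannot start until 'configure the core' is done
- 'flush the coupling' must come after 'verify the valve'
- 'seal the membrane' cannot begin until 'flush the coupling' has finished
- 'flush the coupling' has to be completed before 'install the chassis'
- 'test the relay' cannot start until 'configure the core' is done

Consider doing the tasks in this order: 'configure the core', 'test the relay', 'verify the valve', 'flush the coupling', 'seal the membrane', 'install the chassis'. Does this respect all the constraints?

Checking each listed constraint against this order: for instance, 'flush the coupling' is in position 4 and 'install the chassis' in position 6, so that constraint holds — and the remaining constraints check out the same way.

Yes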